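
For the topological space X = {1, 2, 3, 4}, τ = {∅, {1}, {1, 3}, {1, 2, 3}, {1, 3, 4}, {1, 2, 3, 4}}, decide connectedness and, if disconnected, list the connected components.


(X, τ) is connected.

Find clopen sets (U ∈ τ with X ∖ U ∈ τ):
  U = ∅, X ∖ U = {1, 2, 3, 4} — both open, so U is clopen.
  U = {1, 2, 3, 4}, X ∖ U = ∅ — both open, so U is clopen.
Only trivial clopens (∅ and X) exist, so (X, τ) is connected.
Compute connected components by grouping points that agree on all clopens:
  component: {1, 2, 3, 4}


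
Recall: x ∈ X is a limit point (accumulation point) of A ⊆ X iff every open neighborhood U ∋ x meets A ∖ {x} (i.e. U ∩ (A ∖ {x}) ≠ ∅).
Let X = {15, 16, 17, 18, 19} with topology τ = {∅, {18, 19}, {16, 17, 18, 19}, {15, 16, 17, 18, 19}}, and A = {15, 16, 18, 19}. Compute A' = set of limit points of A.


A' = {15, 16, 17, 18, 19}

For each x ∈ X, list the open sets U ∈ τ with x ∈ U, then check whether U ∩ (A ∖ {x}) ≠ ∅ for every such U.
  x = 15: opens ∋ x are {15, 16, 17, 18, 19}; each meets A ∖ {15}, so x IS a limit point.
  x = 16: opens ∋ x are {16, 17, 18, 19}, {15, 16, 17, 18, 19}; each meets A ∖ {16}, so x IS a limit point.
  x = 17: opens ∋ x are {16, 17, 18, 19}, {15, 16, 17, 18, 19}; each meets A ∖ {17}, so x IS a limit point.
  x = 18: opens ∋ x are {18, 19}, {16, 17, 18, 19}, {15, 16, 17, 18, 19}; each meets A ∖ {18}, so x IS a limit point.
  x = 19: opens ∋ x are {18, 19}, {16, 17, 18, 19}, {15, 16, 17, 18, 19}; each meets A ∖ {19}, so x IS a limit point.
Collecting: A' = {15, 16, 17, 18, 19}.


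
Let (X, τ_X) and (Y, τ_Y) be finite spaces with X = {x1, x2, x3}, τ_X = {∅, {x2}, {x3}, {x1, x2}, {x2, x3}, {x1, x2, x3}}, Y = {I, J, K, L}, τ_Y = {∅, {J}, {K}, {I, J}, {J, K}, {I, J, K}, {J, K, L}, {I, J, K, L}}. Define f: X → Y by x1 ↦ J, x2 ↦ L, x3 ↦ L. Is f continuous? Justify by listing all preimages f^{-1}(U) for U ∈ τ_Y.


f is NOT continuous.

Compute f^{-1}(U) for each U ∈ τ_Y:
  U = ∅: f^{-1}(U) = ∅ ∈ τ_X ✓.
  U = {J}: f^{-1}(U) = {x1} ∉ τ_X ✗.
  U = {K}: f^{-1}(U) = ∅ ∈ τ_X ✓.
  U = {I, J}: f^{-1}(U) = {x1} ∉ τ_X ✗.
  U = {J, K}: f^{-1}(U) = {x1} ∉ τ_X ✗.
  U = {I, J, K}: f^{-1}(U) = {x1} ∉ τ_X ✗.
  U = {J, K, L}: f^{-1}(U) = {x1, x2, x3} ∈ τ_X ✓.
  U = {I, J, K, L}: f^{-1}(U) = {x1, x2, x3} ∈ τ_X ✓.
Found U = {J} with f^{-1}(U) = {x1} not in τ_X. Therefore f is NOT continuous.


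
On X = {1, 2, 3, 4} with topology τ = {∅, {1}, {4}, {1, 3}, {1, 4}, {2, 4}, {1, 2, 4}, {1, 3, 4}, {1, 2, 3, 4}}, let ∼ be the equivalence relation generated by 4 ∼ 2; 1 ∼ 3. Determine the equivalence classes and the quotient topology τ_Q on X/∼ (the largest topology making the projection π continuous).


X/∼ = {[1=3], [2=4]}; |τ_Q| = 4.

Equivalence classes: [1=3], [2=4].
Quotient map π: X → X/∼ sends 1 ↦ [1=3], 2 ↦ [2=4], 3 ↦ [1=3], 4 ↦ [2=4].
For each subset V ⊆ X/∼, compute π^{-1}(V) ⊆ X and check whether π^{-1}(V) ∈ τ. V is open in τ_Q iff π^{-1}(V) ∈ τ.
  V = {}: π^{-1}(V) = ∅ ∈ τ ✓.
  V = {[1=3]}: π^{-1}(V) = {1, 3} ∈ τ ✓.
  V = {[2=4]}: π^{-1}(V) = {2, 4} ∈ τ ✓.
  V = {[1=3], [2=4]}: π^{-1}(V) = {1, 2, 3, 4} ∈ τ ✓.
Open sets in the quotient: τ_Q = {{}, {[1=3]}, {[2=4]}, {[1=3], [2=4]}} (4 elements).


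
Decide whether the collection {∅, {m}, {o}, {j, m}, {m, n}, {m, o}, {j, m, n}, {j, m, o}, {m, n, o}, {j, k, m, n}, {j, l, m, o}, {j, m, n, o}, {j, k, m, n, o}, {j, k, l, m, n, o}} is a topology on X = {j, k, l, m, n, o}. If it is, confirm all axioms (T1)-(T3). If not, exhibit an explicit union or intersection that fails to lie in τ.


τ is NOT a topology on X.

Axiom (T1): ∅ ∈ τ? Yes; X ∈ τ? Yes.
Axiom (T2/T3): check pairwise unions and intersections of members of τ.
Counterexample for (T2): {m, n} ∪ {j, l, m, o} = {j, l, m, n, o} ∉ τ. Therefore τ is NOT a topology.


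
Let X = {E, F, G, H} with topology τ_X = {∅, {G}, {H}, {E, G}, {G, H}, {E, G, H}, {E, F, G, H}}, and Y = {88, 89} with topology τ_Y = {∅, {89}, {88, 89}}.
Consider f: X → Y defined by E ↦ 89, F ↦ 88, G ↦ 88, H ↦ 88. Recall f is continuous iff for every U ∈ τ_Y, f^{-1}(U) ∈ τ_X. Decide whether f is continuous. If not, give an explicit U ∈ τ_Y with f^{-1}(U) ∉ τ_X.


f is NOT continuous.

Compute f^{-1}(U) for each U ∈ τ_Y:
  U = ∅: f^{-1}(U) = ∅ ∈ τ_X ✓.
  U = {89}: f^{-1}(U) = {E} ∉ τ_X ✗.
  U = {88, 89}: f^{-1}(U) = {E, F, G, H} ∈ τ_X ✓.
Found U = {89} with f^{-1}(U) = {E} not in τ_X. Therefore f is NOT continuous.


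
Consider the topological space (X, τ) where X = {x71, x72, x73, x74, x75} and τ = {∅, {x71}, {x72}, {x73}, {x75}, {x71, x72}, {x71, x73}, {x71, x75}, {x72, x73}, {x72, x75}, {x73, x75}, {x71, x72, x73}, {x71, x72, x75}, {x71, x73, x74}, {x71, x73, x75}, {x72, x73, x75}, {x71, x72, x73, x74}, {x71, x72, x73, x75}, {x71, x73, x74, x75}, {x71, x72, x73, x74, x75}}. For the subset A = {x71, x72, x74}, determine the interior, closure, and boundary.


int(A) = {x71, x72}, cl(A) = {x71, x72, x74}, ∂A = {x74}.

Closed sets in (X, τ) are complements of opens:
  closed(X, τ) = {∅, {x72}, {x74}, {x75}, {x71, x74}, {x72, x74}, {x72, x75}, {x73, x74}, {x74, x75}, {x71, x72, x74}, {x71, x73, x74}, {x71, x74, x75}, {x72, x73, x74}, {x72, x74, x75}, {x73, x74, x75}, {x71, x72, x73, x74}, {x71, x72, x74, x75}, {x71, x73, x74, x75}, {x72, x73, x74, x75}, {x71, x72, x73, x74, x75}}.
int(A) = ⋃ {U ∈ τ : U ⊆ A}. Opens contained in A: ∅, {x71}, {x72}, {x71, x72}.
Taking the union of these: int(A) = {x71, x72}.
cl(A) = ⋂ {C closed : A ⊆ C}. Closed sets containing A: {x71, x72, x74}, {x71, x72, x73, x74}, {x71, x72, x74, x75}, {x71, x72, x73, x74, x75}.
Intersecting these: cl(A) = {x71, x72, x74}.
∂A = cl(A) ∖ int(A) = {x71, x72, x74} ∖ {x71, x72} = {x74}.


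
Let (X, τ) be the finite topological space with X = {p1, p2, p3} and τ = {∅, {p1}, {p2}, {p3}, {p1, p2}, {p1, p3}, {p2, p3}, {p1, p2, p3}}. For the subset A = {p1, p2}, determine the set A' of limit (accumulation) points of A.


A' = ∅

For each x ∈ X, list the open sets U ∈ τ with x ∈ U, then check whether U ∩ (A ∖ {x}) ≠ ∅ for every such U.
  x = p1: open {p1} ∋ x has {p1} ∩ (A ∖ {p1}) = ∅, so x is NOT a limit point.
  x = p2: open {p2} ∋ x has {p2} ∩ (A ∖ {p2}) = ∅, so x is NOT a limit point.
  x = p3: open {p3} ∋ x has {p3} ∩ (A ∖ {p3}) = ∅, so x is NOT a limit point.
Collecting: A' = ∅.


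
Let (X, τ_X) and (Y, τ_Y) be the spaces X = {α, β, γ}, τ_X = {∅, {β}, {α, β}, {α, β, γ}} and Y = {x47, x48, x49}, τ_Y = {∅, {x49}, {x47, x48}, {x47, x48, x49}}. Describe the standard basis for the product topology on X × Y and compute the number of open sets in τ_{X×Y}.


Basis B = {∅ × ∅, {β} × {x49}, {α, β} × {x49}, {β} × {x47, x48}, {α, β, γ} × {x49}, {β} × {x47, x48, x49}, {α, β} × {x47, x48}, {α, β} × {x47, x48, x49}, {α, β, γ} × {x47, x48}, {α, β, γ} × {x47, x48, x49}}; |τ_{X×Y}| = 16.

Enumerate products U × V with U ∈ τ_X, V ∈ τ_Y (deduplicated):
  ∅ × ∅ = {} (∅)
  {β} × {x49} = {(β,x49)}
  {α, β} × {x49} = {(α,x49), (β,x49)}
  {β} × {x47, x48} = {(β,x47), (β,x48)}
  {α, β, γ} × {x49} = {(α,x49), (β,x49), (γ,x49)}
  {β} × {x47, x48, x49} = {(β,x47), (β,x48), (β,x49)}
  {α, β} × {x47, x48} = {(α,x47), (α,x48), (β,x47), (β,x48)}
  {α, β} × {x47, x48, x49} = {(α,x47), (α,x48), (α,x49), (β,x47), (β,x48), (β,x49)}
  {α, β, γ} × {x47, x48} = {(α,x47), (α,x48), (β,x47), (β,x48), (γ,x47), (γ,x48)}
  {α, β, γ} × {x47, x48, x49} = {(α,x47), (α,x48), (α,x49), (β,x47), (β,x48), (β,x49), (γ,x47), (γ,x48), (γ,x49)}
These 10 distinct sets form the basis B.
Close under arbitrary unions to get τ_{X×Y}; counting gives |τ_{X×Y}| = 16.


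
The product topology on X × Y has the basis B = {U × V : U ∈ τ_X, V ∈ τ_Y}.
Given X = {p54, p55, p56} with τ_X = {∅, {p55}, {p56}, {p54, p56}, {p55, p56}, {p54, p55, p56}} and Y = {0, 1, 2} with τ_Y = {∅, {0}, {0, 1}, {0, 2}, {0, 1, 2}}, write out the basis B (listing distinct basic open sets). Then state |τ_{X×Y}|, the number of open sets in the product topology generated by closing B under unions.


Basis B = {∅ × ∅, {p55} × {0}, {p56} × {0}, {p54, p56} × {0}, {p55} × {0, 1}, {p55} × {0, 2}, {p55, p56} × {0}, {p56} × {0, 1}, {p56} × {0, 2}, {p54, p55, p56} × {0}, {p55} × {0, 1, 2}, {p56} × {0, 1, 2}, {p54, p56} × {0, 1}, {p54, p56} × {0, 2}, {p55, p56} × {0, 1}, {p55, p56} × {0, 2}, {p54, p56} × {0, 1, 2}, {p54, p55, p56} × {0, 1}, {p54, p55, p56} × {0, 2}, {p55, p56} × {0, 1, 2}, {p54, p55, p56} × {0, 1, 2}}; |τ_{X×Y}| = 70.

Enumerate products U × V with U ∈ τ_X, V ∈ τ_Y (deduplicated):
  ∅ × ∅ = {} (∅)
  {p55} × {0} = {(p55,0)}
  {p56} × {0} = {(p56,0)}
  {p54, p56} × {0} = {(p54,0), (p56,0)}
  {p55} × {0, 1} = {(p55,0), (p55,1)}
  {p55} × {0, 2} = {(p55,0), (p55,2)}
  {p55, p56} × {0} = {(p55,0), (p56,0)}
  {p56} × {0, 1} = {(p56,0), (p56,1)}
  {p56} × {0, 2} = {(p56,0), (p56,2)}
  {p54, p55, p56} × {0} = {(p54,0), (p55,0), (p56,0)}
  {p55} × {0, 1, 2} = {(p55,0), (p55,1), (p55,2)}
  {p56} × {0, 1, 2} = {(p56,0), (p56,1), (p56,2)}
  {p54, p56} × {0, 1} = {(p54,0), (p54,1), (p56,0), (p56,1)}
  {p54, p56} × {0, 2} = {(p54,0), (p54,2), (p56,0), (p56,2)}
  {p55, p56} × {0, 1} = {(p55,0), (p55,1), (p56,0), (p56,1)}
  {p55, p56} × {0, 2} = {(p55,0), (p55,2), (p56,0), (p56,2)}
  {p54, p56} × {0, 1, 2} = {(p54,0), (p54,1), (p54,2), (p56,0), (p56,1), (p56,2)}
  {p54, p55, p56} × {0, 1} = {(p54,0), (p54,1), (p55,0), (p55,1), (p56,0), (p56,1)}
  {p54, p55, p56} × {0, 2} = {(p54,0), (p54,2), (p55,0), (p55,2), (p56,0), (p56,2)}
  {p55, p56} × {0, 1, 2} = {(p55,0), (p55,1), (p55,2), (p56,0), (p56,1), (p56,2)}
  {p54, p55, p56} × {0, 1, 2} = {(p54,0), (p54,1), (p54,2), (p55,0), (p55,1), (p55,2), (p56,0), (p56,1), (p56,2)}
These 21 distinct sets form the basis B.
Close under arbitrary unions to get τ_{X×Y}; counting gives |τ_{X×Y}| = 70.


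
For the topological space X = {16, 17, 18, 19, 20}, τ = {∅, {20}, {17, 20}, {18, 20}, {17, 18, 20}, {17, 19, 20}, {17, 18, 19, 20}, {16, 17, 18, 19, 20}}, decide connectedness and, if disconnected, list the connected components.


(X, τ) is connected.

Find clopen sets (U ∈ τ with X ∖ U ∈ τ):
  U = ∅, X ∖ U = {16, 17, 18, 19, 20} — both open, so U is clopen.
  U = {16, 17, 18, 19, 20}, X ∖ U = ∅ — both open, so U is clopen.
Only trivial clopens (∅ and X) exist, so (X, τ) is connected.
Compute connected components by grouping points that agree on all clopens:
  component: {16, 17, 18, 19, 20}


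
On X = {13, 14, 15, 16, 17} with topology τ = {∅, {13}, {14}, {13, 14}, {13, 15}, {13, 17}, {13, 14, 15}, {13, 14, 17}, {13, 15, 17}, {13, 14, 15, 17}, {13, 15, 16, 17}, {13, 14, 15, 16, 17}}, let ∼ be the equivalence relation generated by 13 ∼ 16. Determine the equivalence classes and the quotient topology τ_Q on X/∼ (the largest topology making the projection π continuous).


X/∼ = {[13=16], [14], [15], [17]}; |τ_Q| = 4.

Equivalence classes: [13=16], [14], [15], [17].
Quotient map π: X → X/∼ sends 13 ↦ [13=16], 14 ↦ [14], 15 ↦ [15], 16 ↦ [13=16], 17 ↦ [17].
For each subset V ⊆ X/∼, compute π^{-1}(V) ⊆ X and check whether π^{-1}(V) ∈ τ. V is open in τ_Q iff π^{-1}(V) ∈ τ.
  V = {}: π^{-1}(V) = ∅ ∈ τ ✓.
  V = {[13=16]}: π^{-1}(V) = {13, 16} ∉ τ ✗.
  V = {[14]}: π^{-1}(V) = {14} ∈ τ ✓.
  V = {[13=16], [14]}: π^{-1}(V) = {13, 14, 16} ∉ τ ✗.
  V = {[15]}: π^{-1}(V) = {15} ∉ τ ✗.
  V = {[13=16], [15]}: π^{-1}(V) = {13, 15, 16} ∉ τ ✗.
  V = {[14], [15]}: π^{-1}(V) = {14, 15} ∉ τ ✗.
  V = {[13=16], [14], [15]}: π^{-1}(V) = {13, 14, 15, 16} ∉ τ ✗.
  V = {[17]}: π^{-1}(V) = {17} ∉ τ ✗.
  V = {[13=16], [17]}: π^{-1}(V) = {13, 16, 17} ∉ τ ✗.
  V = {[14], [17]}: π^{-1}(V) = {14, 17} ∉ τ ✗.
  V = {[13=16], [14], [17]}: π^{-1}(V) = {13, 14, 16, 17} ∉ τ ✗.
  V = {[15], [17]}: π^{-1}(V) = {15, 17} ∉ τ ✗.
  V = {[13=16], [15], [17]}: π^{-1}(V) = {13, 15, 16, 17} ∈ τ ✓.
  V = {[14], [15], [17]}: π^{-1}(V) = {14, 15, 17} ∉ τ ✗.
  V = {[13=16], [14], [15], [17]}: π^{-1}(V) = {13, 14, 15, 16, 17} ∈ τ ✓.
Open sets in the quotient: τ_Q = {{}, {[14]}, {[13=16], [15], [17]}, {[13=16], [14], [15], [17]}} (4 elements).


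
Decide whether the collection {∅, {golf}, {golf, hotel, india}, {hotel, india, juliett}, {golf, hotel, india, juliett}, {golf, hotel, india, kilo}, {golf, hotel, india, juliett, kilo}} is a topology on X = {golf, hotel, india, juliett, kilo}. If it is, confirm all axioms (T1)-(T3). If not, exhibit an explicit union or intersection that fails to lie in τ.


τ is NOT a topology on X.

Axiom (T1): ∅ ∈ τ? Yes; X ∈ τ? Yes.
Axiom (T2/T3): check pairwise unions and intersections of members of τ.
Counterexample for (T3): {golf, hotel, india} ∩ {hotel, india, juliett} = {hotel, india} ∉ τ. Therefore τ is NOT a topology.


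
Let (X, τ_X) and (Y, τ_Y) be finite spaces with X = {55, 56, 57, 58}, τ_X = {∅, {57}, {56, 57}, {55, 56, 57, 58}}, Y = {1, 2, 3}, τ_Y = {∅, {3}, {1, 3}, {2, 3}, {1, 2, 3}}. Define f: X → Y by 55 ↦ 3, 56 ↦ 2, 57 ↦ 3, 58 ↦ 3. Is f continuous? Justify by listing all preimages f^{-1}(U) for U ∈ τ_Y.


f is NOT continuous.

Compute f^{-1}(U) for each U ∈ τ_Y:
  U = ∅: f^{-1}(U) = ∅ ∈ τ_X ✓.
  U = {3}: f^{-1}(U) = {55, 57, 58} ∉ τ_X ✗.
  U = {1, 3}: f^{-1}(U) = {55, 57, 58} ∉ τ_X ✗.
  U = {2, 3}: f^{-1}(U) = {55, 56, 57, 58} ∈ τ_X ✓.
  U = {1, 2, 3}: f^{-1}(U) = {55, 56, 57, 58} ∈ τ_X ✓.
Found U = {3} with f^{-1}(U) = {55, 57, 58} not in τ_X. Therefore f is NOT continuous.


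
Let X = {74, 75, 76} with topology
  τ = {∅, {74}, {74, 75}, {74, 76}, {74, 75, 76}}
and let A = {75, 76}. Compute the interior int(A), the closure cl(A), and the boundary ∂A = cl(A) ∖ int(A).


int(A) = ∅, cl(A) = {75, 76}, ∂A = {75, 76}.

Closed sets in (X, τ) are complements of opens:
  closed(X, τ) = {∅, {75}, {76}, {75, 76}, {74, 75, 76}}.
int(A) = ⋃ {U ∈ τ : U ⊆ A}. Opens contained in A: ∅.
Taking the union of these: int(A) = ∅.
cl(A) = ⋂ {C closed : A ⊆ C}. Closed sets containing A: {75, 76}, {74, 75, 76}.
Intersecting these: cl(A) = {75, 76}.
∂A = cl(A) ∖ int(A) = {75, 76} ∖ ∅ = {75, 76}.


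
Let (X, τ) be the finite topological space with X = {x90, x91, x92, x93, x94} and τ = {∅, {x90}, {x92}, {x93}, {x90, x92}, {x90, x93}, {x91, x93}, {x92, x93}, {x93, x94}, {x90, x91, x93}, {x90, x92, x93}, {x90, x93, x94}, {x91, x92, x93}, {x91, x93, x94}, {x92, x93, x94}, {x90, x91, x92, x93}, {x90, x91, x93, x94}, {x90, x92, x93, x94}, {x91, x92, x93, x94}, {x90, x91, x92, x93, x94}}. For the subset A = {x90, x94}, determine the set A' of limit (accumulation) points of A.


A' = ∅

For each x ∈ X, list the open sets U ∈ τ with x ∈ U, then check whether U ∩ (A ∖ {x}) ≠ ∅ for every such U.
  x = x90: open {x90} ∋ x has {x90} ∩ (A ∖ {x90}) = ∅, so x is NOT a limit point.
  x = x91: open {x91, x93} ∋ x has {x91, x93} ∩ (A ∖ {x91}) = ∅, so x is NOT a limit point.
  x = x92: open {x92} ∋ x has {x92} ∩ (A ∖ {x92}) = ∅, so x is NOT a limit point.
  x = x93: open {x93} ∋ x has {x93} ∩ (A ∖ {x93}) = ∅, so x is NOT a limit point.
  x = x94: open {x93, x94} ∋ x has {x93, x94} ∩ (A ∖ {x94}) = ∅, so x is NOT a limit point.
Collecting: A' = ∅.


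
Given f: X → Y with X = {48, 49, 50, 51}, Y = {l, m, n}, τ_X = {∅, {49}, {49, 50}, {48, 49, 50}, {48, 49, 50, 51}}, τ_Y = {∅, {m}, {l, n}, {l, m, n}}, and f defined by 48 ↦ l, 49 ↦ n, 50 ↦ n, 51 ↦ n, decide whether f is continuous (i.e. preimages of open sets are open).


f IS continuous.

Compute f^{-1}(U) for each U ∈ τ_Y:
  U = ∅: f^{-1}(U) = ∅ ∈ τ_X ✓.
  U = {m}: f^{-1}(U) = ∅ ∈ τ_X ✓.
  U = {l, n}: f^{-1}(U) = {48, 49, 50, 51} ∈ τ_X ✓.
  U = {l, m, n}: f^{-1}(U) = {48, 49, 50, 51} ∈ τ_X ✓.
Every preimage lies in τ_X, so f IS continuous.


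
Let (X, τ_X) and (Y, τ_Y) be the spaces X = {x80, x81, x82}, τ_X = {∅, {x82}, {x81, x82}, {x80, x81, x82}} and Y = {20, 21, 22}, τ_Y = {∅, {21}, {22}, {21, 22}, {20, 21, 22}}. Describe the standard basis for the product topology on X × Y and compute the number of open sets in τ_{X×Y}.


Basis B = {∅ × ∅, {x82} × {21}, {x82} × {22}, {x81, x82} × {21}, {x81, x82} × {22}, {x82} × {21, 22}, {x80, x81, x82} × {21}, {x80, x81, x82} × {22}, {x82} × {20, 21, 22}, {x81, x82} × {21, 22}, {x80, x81, x82} × {21, 22}, {x81, x82} × {20, 21, 22}, {x80, x81, x82} × {20, 21, 22}}; |τ_{X×Y}| = 30.

Enumerate products U × V with U ∈ τ_X, V ∈ τ_Y (deduplicated):
  ∅ × ∅ = {} (∅)
  {x82} × {21} = {(x82,21)}
  {x82} × {22} = {(x82,22)}
  {x81, x82} × {21} = {(x81,21), (x82,21)}
  {x81, x82} × {22} = {(x81,22), (x82,22)}
  {x82} × {21, 22} = {(x82,21), (x82,22)}
  {x80, x81, x82} × {21} = {(x80,21), (x81,21), (x82,21)}
  {x80, x81, x82} × {22} = {(x80,22), (x81,22), (x82,22)}
  {x82} × {20, 21, 22} = {(x82,20), (x82,21), (x82,22)}
  {x81, x82} × {21, 22} = {(x81,21), (x81,22), (x82,21), (x82,22)}
  {x80, x81, x82} × {21, 22} = {(x80,21), (x80,22), (x81,21), (x81,22), (x82,21), (x82,22)}
  {x81, x82} × {20, 21, 22} = {(x81,20), (x81,21), (x81,22), (x82,20), (x82,21), (x82,22)}
  {x80, x81, x82} × {20, 21, 22} = {(x80,20), (x80,21), (x80,22), (x81,20), (x81,21), (x81,22), (x82,20), (x82,21), (x82,22)}
These 13 distinct sets form the basis B.
Close under arbitrary unions to get τ_{X×Y}; counting gives |τ_{X×Y}| = 30.


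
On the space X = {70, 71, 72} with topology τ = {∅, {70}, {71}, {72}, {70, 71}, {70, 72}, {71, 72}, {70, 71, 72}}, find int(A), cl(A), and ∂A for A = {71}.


int(A) = {71}, cl(A) = {71}, ∂A = ∅.

Closed sets in (X, τ) are complements of opens:
  closed(X, τ) = {∅, {70}, {71}, {72}, {70, 71}, {70, 72}, {71, 72}, {70, 71, 72}}.
int(A) = ⋃ {U ∈ τ : U ⊆ A}. Opens contained in A: ∅, {71}.
Taking the union of these: int(A) = {71}.
cl(A) = ⋂ {C closed : A ⊆ C}. Closed sets containing A: {71}, {70, 71}, {71, 72}, {70, 71, 72}.
Intersecting these: cl(A) = {71}.
∂A = cl(A) ∖ int(A) = {71} ∖ {71} = ∅.


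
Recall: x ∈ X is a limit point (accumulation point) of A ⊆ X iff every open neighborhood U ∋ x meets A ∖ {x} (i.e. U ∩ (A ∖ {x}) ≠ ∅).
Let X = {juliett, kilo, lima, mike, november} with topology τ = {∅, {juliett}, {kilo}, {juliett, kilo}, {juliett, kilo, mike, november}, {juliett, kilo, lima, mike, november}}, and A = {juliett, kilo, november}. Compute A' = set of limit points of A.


A' = {lima, mike, november}

For each x ∈ X, list the open sets U ∈ τ with x ∈ U, then check whether U ∩ (A ∖ {x}) ≠ ∅ for every such U.
  x = juliett: open {juliett} ∋ x has {juliett} ∩ (A ∖ {juliett}) = ∅, so x is NOT a limit point.
  x = kilo: open {kilo} ∋ x has {kilo} ∩ (A ∖ {kilo}) = ∅, so x is NOT a limit point.
  x = lima: opens ∋ x are {juliett, kilo, lima, mike, november}; each meets A ∖ {lima}, so x IS a limit point.
  x = mike: opens ∋ x are {juliett, kilo, mike, november}, {juliett, kilo, lima, mike, november}; each meets A ∖ {mike}, so x IS a limit point.
  x = november: opens ∋ x are {juliett, kilo, mike, november}, {juliett, kilo, lima, mike, november}; each meets A ∖ {november}, so x IS a limit point.
Collecting: A' = {lima, mike, november}.


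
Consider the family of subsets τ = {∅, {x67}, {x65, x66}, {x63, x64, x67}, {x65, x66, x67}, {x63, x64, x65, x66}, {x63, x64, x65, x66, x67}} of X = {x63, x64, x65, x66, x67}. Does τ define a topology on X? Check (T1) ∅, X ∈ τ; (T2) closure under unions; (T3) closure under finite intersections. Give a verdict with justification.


τ is NOT a topology on X.

Axiom (T1): ∅ ∈ τ? Yes; X ∈ τ? Yes.
Axiom (T2/T3): check pairwise unions and intersections of members of τ.
Counterexample for (T3): {x63, x64, x67} ∩ {x63, x64, x65, x66} = {x63, x64} ∉ τ. Therefore τ is NOT a topology.


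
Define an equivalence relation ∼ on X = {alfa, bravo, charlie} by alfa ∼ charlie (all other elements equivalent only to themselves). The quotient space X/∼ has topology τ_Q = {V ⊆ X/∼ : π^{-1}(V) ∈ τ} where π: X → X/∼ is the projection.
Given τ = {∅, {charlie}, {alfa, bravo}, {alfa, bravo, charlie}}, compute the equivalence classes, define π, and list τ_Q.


X/∼ = {[alfa=charlie], [bravo]}; |τ_Q| = 2.

Equivalence classes: [alfa=charlie], [bravo].
Quotient map π: X → X/∼ sends alfa ↦ [alfa=charlie], bravo ↦ [bravo], charlie ↦ [alfa=charlie].
For each subset V ⊆ X/∼, compute π^{-1}(V) ⊆ X and check whether π^{-1}(V) ∈ τ. V is open in τ_Q iff π^{-1}(V) ∈ τ.
  V = {}: π^{-1}(V) = ∅ ∈ τ ✓.
  V = {[alfa=charlie]}: π^{-1}(V) = {alfa, charlie} ∉ τ ✗.
  V = {[bravo]}: π^{-1}(V) = {bravo} ∉ τ ✗.
  V = {[alfa=charlie], [bravo]}: π^{-1}(V) = {alfa, bravo, charlie} ∈ τ ✓.
Open sets in the quotient: τ_Q = {{}, {[alfa=charlie], [bravo]}} (2 elements).


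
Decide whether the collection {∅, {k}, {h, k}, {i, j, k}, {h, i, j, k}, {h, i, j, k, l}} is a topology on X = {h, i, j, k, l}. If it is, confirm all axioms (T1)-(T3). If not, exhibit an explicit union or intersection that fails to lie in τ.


τ IS a topology on X.

Axiom (T1): ∅ ∈ τ? Yes; X ∈ τ? Yes.
Axiom (T2/T3): check pairwise unions and intersections of members of τ.
All pairwise intersections and unions checked — each lies in τ. Therefore τ satisfies (T1), (T2), (T3): it IS a topology on X.


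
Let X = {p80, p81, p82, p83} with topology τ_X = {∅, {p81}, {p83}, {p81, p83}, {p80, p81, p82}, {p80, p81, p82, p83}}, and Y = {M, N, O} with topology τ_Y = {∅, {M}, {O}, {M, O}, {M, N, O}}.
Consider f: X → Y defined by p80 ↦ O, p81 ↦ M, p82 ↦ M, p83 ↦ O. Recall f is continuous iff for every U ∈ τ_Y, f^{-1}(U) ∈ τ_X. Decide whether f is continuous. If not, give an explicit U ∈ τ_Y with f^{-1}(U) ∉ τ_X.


f is NOT continuous.

Compute f^{-1}(U) for each U ∈ τ_Y:
  U = ∅: f^{-1}(U) = ∅ ∈ τ_X ✓.
  U = {M}: f^{-1}(U) = {p81, p82} ∉ τ_X ✗.
  U = {O}: f^{-1}(U) = {p80, p83} ∉ τ_X ✗.
  U = {M, O}: f^{-1}(U) = {p80, p81, p82, p83} ∈ τ_X ✓.
  U = {M, N, O}: f^{-1}(U) = {p80, p81, p82, p83} ∈ τ_X ✓.
Found U = {M} with f^{-1}(U) = {p81, p82} not in τ_X. Therefore f is NOT continuous.


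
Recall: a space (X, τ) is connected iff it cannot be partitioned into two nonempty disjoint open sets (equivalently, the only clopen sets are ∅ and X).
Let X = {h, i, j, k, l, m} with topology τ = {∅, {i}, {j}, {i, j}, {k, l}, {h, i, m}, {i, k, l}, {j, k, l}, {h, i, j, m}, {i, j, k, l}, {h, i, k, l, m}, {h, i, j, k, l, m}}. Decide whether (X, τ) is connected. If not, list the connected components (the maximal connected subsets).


(X, τ) is disconnected; components = [{j}, {k, l}, {h, i, m}].

Find clopen sets (U ∈ τ with X ∖ U ∈ τ):
  U = ∅, X ∖ U = {h, i, j, k, l, m} — both open, so U is clopen.
  U = {j}, X ∖ U = {h, i, k, l, m} — both open, so U is clopen.
  U = {k, l}, X ∖ U = {h, i, j, m} — both open, so U is clopen.
  U = {h, i, m}, X ∖ U = {j, k, l} — both open, so U is clopen.
  U = {j, k, l}, X ∖ U = {h, i, m} — both open, so U is clopen.
  U = {h, i, j, m}, X ∖ U = {k, l} — both open, so U is clopen.
  U = {h, i, k, l, m}, X ∖ U = {j} — both open, so U is clopen.
  U = {h, i, j, k, l, m}, X ∖ U = ∅ — both open, so U is clopen.
Nontrivial clopen(s) exist: e.g. {k, l}. So (X, τ) is disconnected.
Compute connected components by grouping points that agree on all clopens:
  component: {j}
  component: {k, l}
  component: {h, i, m}


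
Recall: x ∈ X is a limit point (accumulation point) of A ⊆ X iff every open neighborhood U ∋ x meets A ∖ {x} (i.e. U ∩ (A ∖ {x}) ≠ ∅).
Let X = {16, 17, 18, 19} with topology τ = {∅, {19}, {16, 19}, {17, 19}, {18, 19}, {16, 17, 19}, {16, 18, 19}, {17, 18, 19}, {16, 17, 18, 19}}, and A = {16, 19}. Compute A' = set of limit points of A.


A' = {16, 17, 18}

For each x ∈ X, list the open sets U ∈ τ with x ∈ U, then check whether U ∩ (A ∖ {x}) ≠ ∅ for every such U.
  x = 16: opens ∋ x are {16, 19}, {16, 17, 19}, {16, 18, 19}, {16, 17, 18, 19}; each meets A ∖ {16}, so x IS a limit point.
  x = 17: opens ∋ x are {17, 19}, {16, 17, 19}, {17, 18, 19}, {16, 17, 18, 19}; each meets A ∖ {17}, so x IS a limit point.
  x = 18: opens ∋ x are {18, 19}, {16, 18, 19}, {17, 18, 19}, {16, 17, 18, 19}; each meets A ∖ {18}, so x IS a limit point.
  x = 19: open {19} ∋ x has {19} ∩ (A ∖ {19}) = ∅, so x is NOT a limit point.
Collecting: A' = {16, 17, 18}.


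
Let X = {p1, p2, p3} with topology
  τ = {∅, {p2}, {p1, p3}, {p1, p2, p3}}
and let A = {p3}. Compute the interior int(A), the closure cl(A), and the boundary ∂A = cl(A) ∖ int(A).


int(A) = ∅, cl(A) = {p1, p3}, ∂A = {p1, p3}.

Closed sets in (X, τ) are complements of opens:
  closed(X, τ) = {∅, {p2}, {p1, p3}, {p1, p2, p3}}.
int(A) = ⋃ {U ∈ τ : U ⊆ A}. Opens contained in A: ∅.
Taking the union of these: int(A) = ∅.
cl(A) = ⋂ {C closed : A ⊆ C}. Closed sets containing A: {p1, p3}, {p1, p2, p3}.
Intersecting these: cl(A) = {p1, p3}.
∂A = cl(A) ∖ int(A) = {p1, p3} ∖ ∅ = {p1, p3}.


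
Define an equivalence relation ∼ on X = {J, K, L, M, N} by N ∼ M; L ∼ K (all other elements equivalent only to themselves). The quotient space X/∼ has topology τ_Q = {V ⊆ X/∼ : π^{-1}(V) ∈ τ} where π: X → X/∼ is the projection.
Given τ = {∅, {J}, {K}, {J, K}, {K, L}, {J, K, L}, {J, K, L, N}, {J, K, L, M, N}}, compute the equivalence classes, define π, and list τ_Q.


X/∼ = {[J], [K=L], [M=N]}; |τ_Q| = 5.

Equivalence classes: [J], [K=L], [M=N].
Quotient map π: X → X/∼ sends J ↦ [J], K ↦ [K=L], L ↦ [K=L], M ↦ [M=N], N ↦ [M=N].
For each subset V ⊆ X/∼, compute π^{-1}(V) ⊆ X and check whether π^{-1}(V) ∈ τ. V is open in τ_Q iff π^{-1}(V) ∈ τ.
  V = {}: π^{-1}(V) = ∅ ∈ τ ✓.
  V = {[J]}: π^{-1}(V) = {J} ∈ τ ✓.
  V = {[K=L]}: π^{-1}(V) = {K, L} ∈ τ ✓.
  V = {[J], [K=L]}: π^{-1}(V) = {J, K, L} ∈ τ ✓.
  V = {[M=N]}: π^{-1}(V) = {M, N} ∉ τ ✗.
  V = {[J], [M=N]}: π^{-1}(V) = {J, M, N} ∉ τ ✗.
  V = {[K=L], [M=N]}: π^{-1}(V) = {K, L, M, N} ∉ τ ✗.
  V = {[J], [K=L], [M=N]}: π^{-1}(V) = {J, K, L, M, N} ∈ τ ✓.
Open sets in the quotient: τ_Q = {{}, {[J]}, {[K=L]}, {[J], [K=L]}, {[J], [K=L], [M=N]}} (5 elements).


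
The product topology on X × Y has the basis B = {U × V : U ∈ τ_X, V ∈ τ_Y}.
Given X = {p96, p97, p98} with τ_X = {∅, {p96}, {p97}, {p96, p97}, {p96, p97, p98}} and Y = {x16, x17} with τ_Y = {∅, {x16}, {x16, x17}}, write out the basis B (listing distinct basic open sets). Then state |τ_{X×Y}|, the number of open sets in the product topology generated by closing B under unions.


Basis B = {∅ × ∅, {p96} × {x16}, {p97} × {x16}, {p96} × {x16, x17}, {p96, p97} × {x16}, {p97} × {x16, x17}, {p96, p97, p98} × {x16}, {p96, p97} × {x16, x17}, {p96, p97, p98} × {x16, x17}}; |τ_{X×Y}| = 14.

Enumerate products U × V with U ∈ τ_X, V ∈ τ_Y (deduplicated):
  ∅ × ∅ = {} (∅)
  {p96} × {x16} = {(p96,x16)}
  {p97} × {x16} = {(p97,x16)}
  {p96} × {x16, x17} = {(p96,x16), (p96,x17)}
  {p96, p97} × {x16} = {(p96,x16), (p97,x16)}
  {p97} × {x16, x17} = {(p97,x16), (p97,x17)}
  {p96, p97, p98} × {x16} = {(p96,x16), (p97,x16), (p98,x16)}
  {p96, p97} × {x16, x17} = {(p96,x16), (p96,x17), (p97,x16), (p97,x17)}
  {p96, p97, p98} × {x16, x17} = {(p96,x16), (p96,x17), (p97,x16), (p97,x17), (p98,x16), (p98,x17)}
These 9 distinct sets form the basis B.
Close under arbitrary unions to get τ_{X×Y}; counting gives |τ_{X×Y}| = 14.


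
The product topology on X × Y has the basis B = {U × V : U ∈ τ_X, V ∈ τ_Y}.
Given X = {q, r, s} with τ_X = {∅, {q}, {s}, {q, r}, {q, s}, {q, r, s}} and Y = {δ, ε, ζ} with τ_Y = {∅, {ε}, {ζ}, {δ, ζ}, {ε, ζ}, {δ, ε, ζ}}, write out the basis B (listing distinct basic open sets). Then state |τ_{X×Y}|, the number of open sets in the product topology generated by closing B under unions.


Basis B = {∅ × ∅, {q} × {ε}, {q} × {ζ}, {s} × {ε}, {s} × {ζ}, {q} × {δ, ζ}, {q} × {ε, ζ}, {q, r} × {ε}, {q, s} × {ε}, {q, r} × {ζ}, {q, s} × {ζ}, {s} × {δ, ζ}, {s} × {ε, ζ}, {q} × {δ, ε, ζ}, {q, r, s} × {ε}, {q, r, s} × {ζ}, {s} × {δ, ε, ζ}, {q, r} × {δ, ζ}, {q, s} × {δ, ζ}, {q, r} × {ε, ζ}, {q, s} × {ε, ζ}, {q, r} × {δ, ε, ζ}, {q, s} × {δ, ε, ζ}, {q, r, s} × {δ, ζ}, {q, r, s} × {ε, ζ}, {q, r, s} × {δ, ε, ζ}}; |τ_{X×Y}| = 108.

Enumerate products U × V with U ∈ τ_X, V ∈ τ_Y (deduplicated):
  ∅ × ∅ = {} (∅)
  {q} × {ε} = {(q,ε)}
  {q} × {ζ} = {(q,ζ)}
  {s} × {ε} = {(s,ε)}
  {s} × {ζ} = {(s,ζ)}
  {q} × {δ, ζ} = {(q,δ), (q,ζ)}
  {q} × {ε, ζ} = {(q,ε), (q,ζ)}
  {q, r} × {ε} = {(q,ε), (r,ε)}
  {q, s} × {ε} = {(q,ε), (s,ε)}
  {q, r} × {ζ} = {(q,ζ), (r,ζ)}
  {q, s} × {ζ} = {(q,ζ), (s,ζ)}
  {s} × {δ, ζ} = {(s,δ), (s,ζ)}
  {s} × {ε, ζ} = {(s,ε), (s,ζ)}
  {q} × {δ, ε, ζ} = {(q,δ), (q,ε), (q,ζ)}
  {q, r, s} × {ε} = {(q,ε), (r,ε), (s,ε)}
  {q, r, s} × {ζ} = {(q,ζ), (r,ζ), (s,ζ)}
  {s} × {δ, ε, ζ} = {(s,δ), (s,ε), (s,ζ)}
  {q, r} × {δ, ζ} = {(q,δ), (q,ζ), (r,δ), (r,ζ)}
  {q, s} × {δ, ζ} = {(q,δ), (q,ζ), (s,δ), (s,ζ)}
  {q, r} × {ε, ζ} = {(q,ε), (q,ζ), (r,ε), (r,ζ)}
  {q, s} × {ε, ζ} = {(q,ε), (q,ζ), (s,ε), (s,ζ)}
  {q, r} × {δ, ε, ζ} = {(q,δ), (q,ε), (q,ζ), (r,δ), (r,ε), (r,ζ)}
  {q, s} × {δ, ε, ζ} = {(q,δ), (q,ε), (q,ζ), (s,δ), (s,ε), (s,ζ)}
  {q, r, s} × {δ, ζ} = {(q,δ), (q,ζ), (r,δ), (r,ζ), (s,δ), (s,ζ)}
  {q, r, s} × {ε, ζ} = {(q,ε), (q,ζ), (r,ε), (r,ζ), (s,ε), (s,ζ)}
  {q, r, s} × {δ, ε, ζ} = {(q,δ), (q,ε), (q,ζ), (r,δ), (r,ε), (r,ζ), (s,δ), (s,ε), (s,ζ)}
These 26 distinct sets form the basis B.
Close under arbitrary unions to get τ_{X×Y}; counting gives |τ_{X×Y}| = 108.


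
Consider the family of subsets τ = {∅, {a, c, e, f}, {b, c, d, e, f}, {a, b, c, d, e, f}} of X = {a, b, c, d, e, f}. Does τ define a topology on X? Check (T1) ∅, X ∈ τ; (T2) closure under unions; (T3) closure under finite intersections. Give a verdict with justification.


τ is NOT a topology on X.

Axiom (T1): ∅ ∈ τ? Yes; X ∈ τ? Yes.
Axiom (T2/T3): check pairwise unions and intersections of members of τ.
Counterexample for (T3): {a, c, e, f} ∩ {b, c, d, e, f} = {c, e, f} ∉ τ. Therefore τ is NOT a topology.


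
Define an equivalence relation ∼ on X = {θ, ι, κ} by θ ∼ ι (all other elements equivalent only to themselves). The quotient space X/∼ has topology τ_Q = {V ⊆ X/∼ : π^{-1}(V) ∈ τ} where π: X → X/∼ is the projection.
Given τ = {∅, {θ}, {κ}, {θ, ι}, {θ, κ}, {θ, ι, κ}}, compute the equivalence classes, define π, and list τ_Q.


X/∼ = {[θ=ι], [κ]}; |τ_Q| = 4.

Equivalence classes: [θ=ι], [κ].
Quotient map π: X → X/∼ sends θ ↦ [θ=ι], ι ↦ [θ=ι], κ ↦ [κ].
For each subset V ⊆ X/∼, compute π^{-1}(V) ⊆ X and check whether π^{-1}(V) ∈ τ. V is open in τ_Q iff π^{-1}(V) ∈ τ.
  V = {}: π^{-1}(V) = ∅ ∈ τ ✓.
  V = {[θ=ι]}: π^{-1}(V) = {θ, ι} ∈ τ ✓.
  V = {[κ]}: π^{-1}(V) = {κ} ∈ τ ✓.
  V = {[θ=ι], [κ]}: π^{-1}(V) = {θ, ι, κ} ∈ τ ✓.
Open sets in the quotient: τ_Q = {{}, {[θ=ι]}, {[κ]}, {[θ=ι], [κ]}} (4 elements).


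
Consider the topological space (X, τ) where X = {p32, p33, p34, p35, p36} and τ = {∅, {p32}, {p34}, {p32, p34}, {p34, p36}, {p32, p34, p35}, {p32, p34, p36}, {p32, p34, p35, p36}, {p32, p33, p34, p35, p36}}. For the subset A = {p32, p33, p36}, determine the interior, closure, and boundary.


int(A) = {p32}, cl(A) = {p32, p33, p35, p36}, ∂A = {p33, p35, p36}.

Closed sets in (X, τ) are complements of opens:
  closed(X, τ) = {∅, {p33}, {p33, p35}, {p33, p36}, {p32, p33, p35}, {p33, p35, p36}, {p32, p33, p35, p36}, {p33, p34, p35, p36}, {p32, p33, p34, p35, p36}}.
int(A) = ⋃ {U ∈ τ : U ⊆ A}. Opens contained in A: ∅, {p32}.
Taking the union of these: int(A) = {p32}.
cl(A) = ⋂ {C closed : A ⊆ C}. Closed sets containing A: {p32, p33, p35, p36}, {p32, p33, p34, p35, p36}.
Intersecting these: cl(A) = {p32, p33, p35, p36}.
∂A = cl(A) ∖ int(A) = {p32, p33, p35, p36} ∖ {p32} = {p33, p35, p36}.


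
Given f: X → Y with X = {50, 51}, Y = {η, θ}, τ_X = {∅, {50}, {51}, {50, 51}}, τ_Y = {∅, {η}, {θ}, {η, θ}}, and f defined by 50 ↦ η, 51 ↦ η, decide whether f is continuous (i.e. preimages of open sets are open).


f IS continuous.

Compute f^{-1}(U) for each U ∈ τ_Y:
  U = ∅: f^{-1}(U) = ∅ ∈ τ_X ✓.
  U = {η}: f^{-1}(U) = {50, 51} ∈ τ_X ✓.
  U = {θ}: f^{-1}(U) = ∅ ∈ τ_X ✓.
  U = {η, θ}: f^{-1}(U) = {50, 51} ∈ τ_X ✓.
Every preimage lies in τ_X, so f IS continuous.


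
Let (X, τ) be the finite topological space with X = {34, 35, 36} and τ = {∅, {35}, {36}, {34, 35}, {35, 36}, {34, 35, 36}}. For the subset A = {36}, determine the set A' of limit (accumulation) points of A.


A' = ∅

For each x ∈ X, list the open sets U ∈ τ with x ∈ U, then check whether U ∩ (A ∖ {x}) ≠ ∅ for every such U.
  x = 34: open {34, 35} ∋ x has {34, 35} ∩ (A ∖ {34}) = ∅, so x is NOT a limit point.
  x = 35: open {35} ∋ x has {35} ∩ (A ∖ {35}) = ∅, so x is NOT a limit point.
  x = 36: open {36} ∋ x has {36} ∩ (A ∖ {36}) = ∅, so x is NOT a limit point.
Collecting: A' = ∅.


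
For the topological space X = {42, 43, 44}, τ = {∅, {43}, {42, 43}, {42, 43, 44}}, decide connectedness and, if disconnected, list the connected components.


(X, τ) is connected.

Find clopen sets (U ∈ τ with X ∖ U ∈ τ):
  U = ∅, X ∖ U = {42, 43, 44} — both open, so U is clopen.
  U = {42, 43, 44}, X ∖ U = ∅ — both open, so U is clopen.
Only trivial clopens (∅ and X) exist, so (X, τ) is connected.
Compute connected components by grouping points that agree on all clopens:
  component: {42, 43, 44}


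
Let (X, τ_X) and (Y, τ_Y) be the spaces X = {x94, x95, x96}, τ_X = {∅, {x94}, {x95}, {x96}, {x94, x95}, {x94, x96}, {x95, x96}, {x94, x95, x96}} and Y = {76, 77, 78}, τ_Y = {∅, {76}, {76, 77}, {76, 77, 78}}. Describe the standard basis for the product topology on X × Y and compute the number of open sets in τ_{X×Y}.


Basis B = {∅ × ∅, {x94} × {76}, {x95} × {76}, {x96} × {76}, {x94} × {76, 77}, {x94, x95} × {76}, {x94, x96} × {76}, {x95} × {76, 77}, {x95, x96} × {76}, {x96} × {76, 77}, {x94} × {76, 77, 78}, {x94, x95, x96} × {76}, {x95} × {76, 77, 78}, {x96} × {76, 77, 78}, {x94, x95} × {76, 77}, {x94, x96} × {76, 77}, {x95, x96} × {76, 77}, {x94, x95} × {76, 77, 78}, {x94, x96} × {76, 77, 78}, {x94, x95, x96} × {76, 77}, {x95, x96} × {76, 77, 78}, {x94, x95, x96} × {76, 77, 78}}; |τ_{X×Y}| = 64.

Enumerate products U × V with U ∈ τ_X, V ∈ τ_Y (deduplicated):
  ∅ × ∅ = {} (∅)
  {x94} × {76} = {(x94,76)}
  {x95} × {76} = {(x95,76)}
  {x96} × {76} = {(x96,76)}
  {x94} × {76, 77} = {(x94,76), (x94,77)}
  {x94, x95} × {76} = {(x94,76), (x95,76)}
  {x94, x96} × {76} = {(x94,76), (x96,76)}
  {x95} × {76, 77} = {(x95,76), (x95,77)}
  {x95, x96} × {76} = {(x95,76), (x96,76)}
  {x96} × {76, 77} = {(x96,76), (x96,77)}
  {x94} × {76, 77, 78} = {(x94,76), (x94,77), (x94,78)}
  {x94, x95, x96} × {76} = {(x94,76), (x95,76), (x96,76)}
  {x95} × {76, 77, 78} = {(x95,76), (x95,77), (x95,78)}
  {x96} × {76, 77, 78} = {(x96,76), (x96,77), (x96,78)}
  {x94, x95} × {76, 77} = {(x94,76), (x94,77), (x95,76), (x95,77)}
  {x94, x96} × {76, 77} = {(x94,76), (x94,77), (x96,76), (x96,77)}
  {x95, x96} × {76, 77} = {(x95,76), (x95,77), (x96,76), (x96,77)}
  {x94, x95} × {76, 77, 78} = {(x94,76), (x94,77), (x94,78), (x95,76), (x95,77), (x95,78)}
  {x94, x96} × {76, 77, 78} = {(x94,76), (x94,77), (x94,78), (x96,76), (x96,77), (x96,78)}
  {x94, x95, x96} × {76, 77} = {(x94,76), (x94,77), (x95,76), (x95,77), (x96,76), (x96,77)}
  {x95, x96} × {76, 77, 78} = {(x95,76), (x95,77), (x95,78), (x96,76), (x96,77), (x96,78)}
  {x94, x95, x96} × {76, 77, 78} = {(x94,76), (x94,77), (x94,78), (x95,76), (x95,77), (x95,78), (x96,76), (x96,77), (x96,78)}
These 22 distinct sets form the basis B.
Close under arbitrary unions to get τ_{X×Y}; counting gives |τ_{X×Y}| = 64.


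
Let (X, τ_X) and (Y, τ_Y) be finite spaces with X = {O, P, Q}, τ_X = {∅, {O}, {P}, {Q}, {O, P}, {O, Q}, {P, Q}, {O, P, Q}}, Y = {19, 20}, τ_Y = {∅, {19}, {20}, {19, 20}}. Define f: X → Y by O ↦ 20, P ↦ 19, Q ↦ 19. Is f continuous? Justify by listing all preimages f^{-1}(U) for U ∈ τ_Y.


f IS continuous.

Compute f^{-1}(U) for each U ∈ τ_Y:
  U = ∅: f^{-1}(U) = ∅ ∈ τ_X ✓.
  U = {19}: f^{-1}(U) = {P, Q} ∈ τ_X ✓.
  U = {20}: f^{-1}(U) = {O} ∈ τ_X ✓.
  U = {19, 20}: f^{-1}(U) = {O, P, Q} ∈ τ_X ✓.
Every preimage lies in τ_X, so f IS continuous.


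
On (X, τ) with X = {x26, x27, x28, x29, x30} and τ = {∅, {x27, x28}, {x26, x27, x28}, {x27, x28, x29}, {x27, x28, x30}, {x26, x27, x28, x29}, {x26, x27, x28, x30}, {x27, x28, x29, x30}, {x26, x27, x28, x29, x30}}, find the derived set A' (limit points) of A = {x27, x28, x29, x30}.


A' = {x26, x27, x28, x29, x30}

For each x ∈ X, list the open sets U ∈ τ with x ∈ U, then check whether U ∩ (A ∖ {x}) ≠ ∅ for every such U.
  x = x26: opens ∋ x are {x26, x27, x28}, {x26, x27, x28, x29}, {x26, x27, x28, x30}, {x26, x27, x28, x29, x30}; each meets A ∖ {x26}, so x IS a limit point.
  x = x27: opens ∋ x are {x27, x28}, {x26, x27, x28}, {x27, x28, x29}, {x27, x28, x30}, {x26, x27, x28, x29}, {x26, x27, x28, x30}, {x27, x28, x29, x30}, {x26, x27, x28, x29, x30}; each meets A ∖ {x27}, so x IS a limit point.
  x = x28: opens ∋ x are {x27, x28}, {x26, x27, x28}, {x27, x28, x29}, {x27, x28, x30}, {x26, x27, x28, x29}, {x26, x27, x28, x30}, {x27, x28, x29, x30}, {x26, x27, x28, x29, x30}; each meets A ∖ {x28}, so x IS a limit point.
  x = x29: opens ∋ x are {x27, x28, x29}, {x26, x27, x28, x29}, {x27, x28, x29, x30}, {x26, x27, x28, x29, x30}; each meets A ∖ {x29}, so x IS a limit point.
  x = x30: opens ∋ x are {x27, x28, x30}, {x26, x27, x28, x30}, {x27, x28, x29, x30}, {x26, x27, x28, x29, x30}; each meets A ∖ {x30}, so x IS a limit point.
Collecting: A' = {x26, x27, x28, x29, x30}.


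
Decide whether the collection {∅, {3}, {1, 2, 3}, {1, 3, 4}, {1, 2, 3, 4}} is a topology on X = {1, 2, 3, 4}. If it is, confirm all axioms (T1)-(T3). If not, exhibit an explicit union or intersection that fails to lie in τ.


τ is NOT a topology on X.

Axiom (T1): ∅ ∈ τ? Yes; X ∈ τ? Yes.
Axiom (T2/T3): check pairwise unions and intersections of members of τ.
Counterexample for (T3): {1, 2, 3} ∩ {1, 3, 4} = {1, 3} ∉ τ. Therefore τ is NOT a topology.


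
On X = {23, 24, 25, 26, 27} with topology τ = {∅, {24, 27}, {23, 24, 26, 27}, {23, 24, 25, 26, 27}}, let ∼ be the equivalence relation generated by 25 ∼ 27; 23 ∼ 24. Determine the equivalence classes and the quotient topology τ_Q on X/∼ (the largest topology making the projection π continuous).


X/∼ = {[23=24], [25=27], [26]}; |τ_Q| = 2.

Equivalence classes: [23=24], [25=27], [26].
Quotient map π: X → X/∼ sends 23 ↦ [23=24], 24 ↦ [23=24], 25 ↦ [25=27], 26 ↦ [26], 27 ↦ [25=27].
For each subset V ⊆ X/∼, compute π^{-1}(V) ⊆ X and check whether π^{-1}(V) ∈ τ. V is open in τ_Q iff π^{-1}(V) ∈ τ.
  V = {}: π^{-1}(V) = ∅ ∈ τ ✓.
  V = {[23=24]}: π^{-1}(V) = {23, 24} ∉ τ ✗.
  V = {[25=27]}: π^{-1}(V) = {25, 27} ∉ τ ✗.
  V = {[23=24], [25=27]}: π^{-1}(V) = {23, 24, 25, 27} ∉ τ ✗.
  V = {[26]}: π^{-1}(V) = {26} ∉ τ ✗.
  V = {[23=24], [26]}: π^{-1}(V) = {23, 24, 26} ∉ τ ✗.
  V = {[25=27], [26]}: π^{-1}(V) = {25, 26, 27} ∉ τ ✗.
  V = {[23=24], [25=27], [26]}: π^{-1}(V) = {23, 24, 25, 26, 27} ∈ τ ✓.
Open sets in the quotient: τ_Q = {{}, {[23=24], [25=27], [26]}} (2 elements).
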